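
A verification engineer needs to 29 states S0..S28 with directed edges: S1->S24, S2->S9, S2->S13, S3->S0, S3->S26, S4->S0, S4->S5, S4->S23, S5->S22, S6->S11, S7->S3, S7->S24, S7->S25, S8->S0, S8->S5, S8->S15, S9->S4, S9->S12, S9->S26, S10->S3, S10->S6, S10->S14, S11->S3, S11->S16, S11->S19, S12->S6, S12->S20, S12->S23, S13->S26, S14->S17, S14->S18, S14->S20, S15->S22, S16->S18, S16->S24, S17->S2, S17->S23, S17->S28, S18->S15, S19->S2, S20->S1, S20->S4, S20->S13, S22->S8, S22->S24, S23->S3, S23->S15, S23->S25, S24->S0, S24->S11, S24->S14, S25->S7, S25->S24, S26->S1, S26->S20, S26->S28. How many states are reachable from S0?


BFS from S0:
  layer 0: {S0}
Reachable set: {S0}
Count = 1

1


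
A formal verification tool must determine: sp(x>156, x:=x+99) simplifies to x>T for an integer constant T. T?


Formula: sp(P, x:=E) = exists old_x. (x = E[old_x/x]) AND P[old_x/x] (old_x is the value of x before the assignment; eliminate old_x by solving x = E[old_x/x] for old_x)
Step 1: Precondition P: x>156, i.e. old_x > 156
Step 2: Assignment gives x = old_x + 99, so old_x = x - 99
Step 3: Substitute into P: x - 99 > 156
Step 4: Simplify: x > 156+99 = 255

255


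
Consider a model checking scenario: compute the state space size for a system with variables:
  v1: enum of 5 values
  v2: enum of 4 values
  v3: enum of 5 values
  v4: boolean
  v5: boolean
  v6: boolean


State space = product of domain sizes of all variables.
Domain sizes:
  v1 (enum of 5 values): 5
  v2 (enum of 4 values): 4
  v3 (enum of 5 values): 5
  v4 (boolean): 2
  v5 (boolean): 2
  v6 (boolean): 2
Product = 5 * 4 * 5 * 2 * 2 * 2 = 800

800


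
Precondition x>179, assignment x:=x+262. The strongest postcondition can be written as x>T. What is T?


Formula: sp(P, x:=E) = exists old_x. (x = E[old_x/x]) AND P[old_x/x] (old_x is the value of x before the assignment; eliminate old_x by solving x = E[old_x/x] for old_x)
Step 1: Precondition P: x>179, i.e. old_x > 179
Step 2: Assignment gives x = old_x + 262, so old_x = x - 262
Step 3: Substitute into P: x - 262 > 179
Step 4: Simplify: x > 179+262 = 441

441


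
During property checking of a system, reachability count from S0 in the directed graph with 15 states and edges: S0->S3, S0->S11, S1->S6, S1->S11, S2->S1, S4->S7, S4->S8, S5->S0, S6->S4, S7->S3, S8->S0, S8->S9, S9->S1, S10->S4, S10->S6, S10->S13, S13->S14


BFS from S0:
  layer 0: {S0}
  layer 1: {S3, S11}
Reachable set: {S0, S3, S11}
Count = 3

3


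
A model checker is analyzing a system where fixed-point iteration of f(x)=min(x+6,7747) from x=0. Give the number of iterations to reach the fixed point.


Step 1: x=0, cap=7747, increment=6
Step 2: x grows by 6 each step until capped at 7747; fixed point is x=7747
Step 3: iterations = ceil(7747/6) = 1292

1292


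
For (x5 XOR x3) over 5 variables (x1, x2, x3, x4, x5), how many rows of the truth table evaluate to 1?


Formula: (x5 XOR x3) over 5 vars (32 rows)
Evaluate each row (x1, x2, x3, x4, x5 as bits, MSB first):
  row 0 [00000]: (0 XOR 0) -> 0
  row 1 [00001]: (1 XOR 0) -> 1
  row 2 [00010]: (0 XOR 0) -> 0
  row 3 [00011]: (1 XOR 0) -> 1
  row 4 [00100]: (0 XOR 1) -> 1
  row 5 [00101]: (1 XOR 1) -> 0
  row 6 [00110]: (0 XOR 1) -> 1
  row 7 [00111]: (1 XOR 1) -> 0
  row 8 [01000]: (0 XOR 0) -> 0
  row 9 [01001]: (1 XOR 0) -> 1
  row 10 [01010]: (0 XOR 0) -> 0
  row 11 [01011]: (1 XOR 0) -> 1
  row 12 [01100]: (0 XOR 1) -> 1
  row 13 [01101]: (1 XOR 1) -> 0
  row 14 [01110]: (0 XOR 1) -> 1
  row 15 [01111]: (1 XOR 1) -> 0
  row 16 [10000]: (0 XOR 0) -> 0
  row 17 [10001]: (1 XOR 0) -> 1
  row 18 [10010]: (0 XOR 0) -> 0
  row 19 [10011]: (1 XOR 0) -> 1
  row 20 [10100]: (0 XOR 1) -> 1
  row 21 [10101]: (1 XOR 1) -> 0
  row 22 [10110]: (0 XOR 1) -> 1
  row 23 [10111]: (1 XOR 1) -> 0
  row 24 [11000]: (0 XOR 0) -> 0
  row 25 [11001]: (1 XOR 0) -> 1
  row 26 [11010]: (0 XOR 0) -> 0
  row 27 [11011]: (1 XOR 0) -> 1
  row 28 [11100]: (0 XOR 1) -> 1
  row 29 [11101]: (1 XOR 1) -> 0
  row 30 [11110]: (0 XOR 1) -> 1
  row 31 [11111]: (1 XOR 1) -> 0
Full result column, 8 rows per line (x1,x2 fixed per line; x3,x4,x5 runs 000..111 left to right):
  rows 0-7 [x1,x2=00]: 01011010  (ones: 4)
  rows 8-15 [x1,x2=01]: 01011010  (ones: 4)
  rows 16-23 [x1,x2=10]: 01011010  (ones: 4)
  rows 24-31 [x1,x2=11]: 01011010  (ones: 4)
Count of 1-rows = 4+4+4+4 = 16

16


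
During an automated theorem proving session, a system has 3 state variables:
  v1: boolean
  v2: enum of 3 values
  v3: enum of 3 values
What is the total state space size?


State space = product of domain sizes of all variables.
Domain sizes:
  v1 (boolean): 2
  v2 (enum of 3 values): 3
  v3 (enum of 3 values): 3
Product = 2 * 3 * 3 = 18

18


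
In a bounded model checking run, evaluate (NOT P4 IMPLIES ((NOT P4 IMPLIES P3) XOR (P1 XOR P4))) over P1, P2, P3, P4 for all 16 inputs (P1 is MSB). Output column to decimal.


Formula: (NOT P4 IMPLIES ((NOT P4 IMPLIES P3) XOR (P1 XOR P4))) over P1, P2, P3, P4 (16 rows)
Evaluate each row (bits = P1,P2,P3,P4, MSB first):
  row 0 [0000]: (NOT 0 IMPLIES ((NOT 0 IMPLIES 0) XOR (0 XOR 0))) -> 0
  row 1 [0001]: (NOT 1 IMPLIES ((NOT 1 IMPLIES 0) XOR (0 XOR 1))) -> 1
  row 2 [0010]: (NOT 0 IMPLIES ((NOT 0 IMPLIES 1) XOR (0 XOR 0))) -> 1
  row 3 [0011]: (NOT 1 IMPLIES ((NOT 1 IMPLIES 1) XOR (0 XOR 1))) -> 1
  row 4 [0100]: (NOT 0 IMPLIES ((NOT 0 IMPLIES 0) XOR (0 XOR 0))) -> 0
  row 5 [0101]: (NOT 1 IMPLIES ((NOT 1 IMPLIES 0) XOR (0 XOR 1))) -> 1
  row 6 [0110]: (NOT 0 IMPLIES ((NOT 0 IMPLIES 1) XOR (0 XOR 0))) -> 1
  row 7 [0111]: (NOT 1 IMPLIES ((NOT 1 IMPLIES 1) XOR (0 XOR 1))) -> 1
  row 8 [1000]: (NOT 0 IMPLIES ((NOT 0 IMPLIES 0) XOR (1 XOR 0))) -> 1
  row 9 [1001]: (NOT 1 IMPLIES ((NOT 1 IMPLIES 0) XOR (1 XOR 1))) -> 1
  row 10 [1010]: (NOT 0 IMPLIES ((NOT 0 IMPLIES 1) XOR (1 XOR 0))) -> 0
  row 11 [1011]: (NOT 1 IMPLIES ((NOT 1 IMPLIES 1) XOR (1 XOR 1))) -> 1
  row 12 [1100]: (NOT 0 IMPLIES ((NOT 0 IMPLIES 0) XOR (1 XOR 0))) -> 1
  row 13 [1101]: (NOT 1 IMPLIES ((NOT 1 IMPLIES 0) XOR (1 XOR 1))) -> 1
  row 14 [1110]: (NOT 0 IMPLIES ((NOT 0 IMPLIES 1) XOR (1 XOR 0))) -> 0
  row 15 [1111]: (NOT 1 IMPLIES ((NOT 1 IMPLIES 1) XOR (1 XOR 1))) -> 1
Full result column, 4 rows per line (P1,P2 fixed per line; P3,P4 runs 00..11 left to right):
  rows 0-3 [P1,P2=00]: 0111  = hex 7
  rows 4-7 [P1,P2=01]: 0111  = hex 7
  rows 8-11 [P1,P2=10]: 1101  = hex D
  rows 12-15 [P1,P2=11]: 1101  = hex D
Output column (row 0 .. row 15) = 0111011111011101
Output column grouped in 4s = 0111 0111 1101 1101 = 0x77DD
Convert to decimal digit by digit (value = value*16 + digit):
  7 -> 7
  7*16 + 7 = 119
  119*16 + 13 (D) = 1917
  1917*16 + 13 (D) = 30685
Decimal = 30685

30685


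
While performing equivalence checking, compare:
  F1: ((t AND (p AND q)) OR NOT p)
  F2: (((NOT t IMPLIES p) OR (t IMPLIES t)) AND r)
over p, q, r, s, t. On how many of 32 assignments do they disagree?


F1 = ((t AND (p AND q)) OR NOT p)
F2 = (((NOT t IMPLIES p) OR (t IMPLIES t)) AND r)
Evaluate both on each of 32 rows (bits = p,q,r,s,t):
  row 0 [00000]: F1=1 F2=0 (differ) -> 1
  row 1 [00001]: F1=1 F2=0 (differ) -> 1
  row 2 [00010]: F1=1 F2=0 (differ) -> 1
  row 3 [00011]: F1=1 F2=0 (differ) -> 1
  row 4 [00100]: F1=1 F2=1 -> 0
  row 5 [00101]: F1=1 F2=1 -> 0
  row 6 [00110]: F1=1 F2=1 -> 0
  row 7 [00111]: F1=1 F2=1 -> 0
  row 8 [01000]: F1=1 F2=0 (differ) -> 1
  row 9 [01001]: F1=1 F2=0 (differ) -> 1
  row 10 [01010]: F1=1 F2=0 (differ) -> 1
  row 11 [01011]: F1=1 F2=0 (differ) -> 1
  row 12 [01100]: F1=1 F2=1 -> 0
  row 13 [01101]: F1=1 F2=1 -> 0
  row 14 [01110]: F1=1 F2=1 -> 0
  row 15 [01111]: F1=1 F2=1 -> 0
  row 16 [10000]: F1=0 F2=0 -> 0
  row 17 [10001]: F1=0 F2=0 -> 0
  row 18 [10010]: F1=0 F2=0 -> 0
  row 19 [10011]: F1=0 F2=0 -> 0
  row 20 [10100]: F1=0 F2=1 (differ) -> 1
  row 21 [10101]: F1=0 F2=1 (differ) -> 1
  row 22 [10110]: F1=0 F2=1 (differ) -> 1
  row 23 [10111]: F1=0 F2=1 (differ) -> 1
  row 24 [11000]: F1=0 F2=0 -> 0
  row 25 [11001]: F1=1 F2=0 (differ) -> 1
  row 26 [11010]: F1=0 F2=0 -> 0
  row 27 [11011]: F1=1 F2=0 (differ) -> 1
  row 28 [11100]: F1=0 F2=1 (differ) -> 1
  row 29 [11101]: F1=1 F2=1 -> 0
  row 30 [11110]: F1=0 F2=1 (differ) -> 1
  row 31 [11111]: F1=1 F2=1 -> 0
Full result column, 8 rows per line (p,q fixed per line; r,s,t runs 000..111 left to right):
  rows 0-7 [p,q=00]: 11110000  (ones: 4)
  rows 8-15 [p,q=01]: 11110000  (ones: 4)
  rows 16-23 [p,q=10]: 00001111  (ones: 4)
  rows 24-31 [p,q=11]: 01011010  (ones: 4)
Disagreements = 4+4+4+4 = 16

16


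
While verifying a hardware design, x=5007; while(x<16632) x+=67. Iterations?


Step 1: x goes from 5007 toward 16632 by 67; the body runs while x<16632, so iterations = ceil((bound-start)/step)
Step 2: Distance=11625
Step 3: ceil(11625/67)=174

174


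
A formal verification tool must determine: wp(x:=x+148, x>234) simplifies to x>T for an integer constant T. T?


Formula: wp(x:=E, P) = P[E/x] (substitute E for x in postcondition)
Step 1: Postcondition: x>234
Step 2: Substitute x+148 for x: x+148>234
Step 3: Solve for x: x > 234-148 = 86

86


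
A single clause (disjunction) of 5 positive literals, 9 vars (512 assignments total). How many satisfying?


Step 1: Total=2^9=512
Step 2: Unsat when all 5 false: 2^4=16
Step 3: Sat=512-16=496

496


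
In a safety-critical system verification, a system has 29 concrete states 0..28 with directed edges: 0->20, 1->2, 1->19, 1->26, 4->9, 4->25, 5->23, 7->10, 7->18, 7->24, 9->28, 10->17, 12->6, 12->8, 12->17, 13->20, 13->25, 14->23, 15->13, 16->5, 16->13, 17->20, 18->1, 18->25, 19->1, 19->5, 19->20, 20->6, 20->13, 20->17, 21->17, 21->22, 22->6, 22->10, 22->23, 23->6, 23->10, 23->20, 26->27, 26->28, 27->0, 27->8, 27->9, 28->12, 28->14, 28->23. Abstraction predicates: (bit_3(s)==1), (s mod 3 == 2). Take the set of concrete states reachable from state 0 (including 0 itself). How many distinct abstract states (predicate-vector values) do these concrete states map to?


BFS from 0:
Concrete reachable: {0, 6, 13, 17, 20, 25}
Abstract via predicates (bit_3(s)==1), (s mod 3 == 2):
  (0,0) <- {0, 6}
  (0,1) <- {17, 20}
  (1,0) <- {13, 25}
Distinct abstract states = 3

3


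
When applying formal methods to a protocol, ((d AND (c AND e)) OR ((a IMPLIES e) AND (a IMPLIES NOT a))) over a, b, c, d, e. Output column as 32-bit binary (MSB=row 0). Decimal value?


Formula: ((d AND (c AND e)) OR ((a IMPLIES e) AND (a IMPLIES NOT a))) over a, b, c, d, e (32 rows)
Evaluate each row (bits = a,b,c,d,e, MSB first):
  row 0 [00000]: ((0 AND (0 AND 0)) OR ((0 IMPLIES 0) AND (0 IMPLIES NOT 0))) -> 1
  row 1 [00001]: ((0 AND (0 AND 1)) OR ((0 IMPLIES 1) AND (0 IMPLIES NOT 0))) -> 1
  row 2 [00010]: ((1 AND (0 AND 0)) OR ((0 IMPLIES 0) AND (0 IMPLIES NOT 0))) -> 1
  row 3 [00011]: ((1 AND (0 AND 1)) OR ((0 IMPLIES 1) AND (0 IMPLIES NOT 0))) -> 1
  row 4 [00100]: ((0 AND (1 AND 0)) OR ((0 IMPLIES 0) AND (0 IMPLIES NOT 0))) -> 1
  row 5 [00101]: ((0 AND (1 AND 1)) OR ((0 IMPLIES 1) AND (0 IMPLIES NOT 0))) -> 1
  row 6 [00110]: ((1 AND (1 AND 0)) OR ((0 IMPLIES 0) AND (0 IMPLIES NOT 0))) -> 1
  row 7 [00111]: ((1 AND (1 AND 1)) OR ((0 IMPLIES 1) AND (0 IMPLIES NOT 0))) -> 1
  row 8 [01000]: ((0 AND (0 AND 0)) OR ((0 IMPLIES 0) AND (0 IMPLIES NOT 0))) -> 1
  row 9 [01001]: ((0 AND (0 AND 1)) OR ((0 IMPLIES 1) AND (0 IMPLIES NOT 0))) -> 1
  row 10 [01010]: ((1 AND (0 AND 0)) OR ((0 IMPLIES 0) AND (0 IMPLIES NOT 0))) -> 1
  row 11 [01011]: ((1 AND (0 AND 1)) OR ((0 IMPLIES 1) AND (0 IMPLIES NOT 0))) -> 1
  row 12 [01100]: ((0 AND (1 AND 0)) OR ((0 IMPLIES 0) AND (0 IMPLIES NOT 0))) -> 1
  row 13 [01101]: ((0 AND (1 AND 1)) OR ((0 IMPLIES 1) AND (0 IMPLIES NOT 0))) -> 1
  row 14 [01110]: ((1 AND (1 AND 0)) OR ((0 IMPLIES 0) AND (0 IMPLIES NOT 0))) -> 1
  row 15 [01111]: ((1 AND (1 AND 1)) OR ((0 IMPLIES 1) AND (0 IMPLIES NOT 0))) -> 1
  row 16 [10000]: ((0 AND (0 AND 0)) OR ((1 IMPLIES 0) AND (1 IMPLIES NOT 1))) -> 0
  row 17 [10001]: ((0 AND (0 AND 1)) OR ((1 IMPLIES 1) AND (1 IMPLIES NOT 1))) -> 0
  row 18 [10010]: ((1 AND (0 AND 0)) OR ((1 IMPLIES 0) AND (1 IMPLIES NOT 1))) -> 0
  row 19 [10011]: ((1 AND (0 AND 1)) OR ((1 IMPLIES 1) AND (1 IMPLIES NOT 1))) -> 0
  row 20 [10100]: ((0 AND (1 AND 0)) OR ((1 IMPLIES 0) AND (1 IMPLIES NOT 1))) -> 0
  row 21 [10101]: ((0 AND (1 AND 1)) OR ((1 IMPLIES 1) AND (1 IMPLIES NOT 1))) -> 0
  row 22 [10110]: ((1 AND (1 AND 0)) OR ((1 IMPLIES 0) AND (1 IMPLIES NOT 1))) -> 0
  row 23 [10111]: ((1 AND (1 AND 1)) OR ((1 IMPLIES 1) AND (1 IMPLIES NOT 1))) -> 1
  row 24 [11000]: ((0 AND (0 AND 0)) OR ((1 IMPLIES 0) AND (1 IMPLIES NOT 1))) -> 0
  row 25 [11001]: ((0 AND (0 AND 1)) OR ((1 IMPLIES 1) AND (1 IMPLIES NOT 1))) -> 0
  row 26 [11010]: ((1 AND (0 AND 0)) OR ((1 IMPLIES 0) AND (1 IMPLIES NOT 1))) -> 0
  row 27 [11011]: ((1 AND (0 AND 1)) OR ((1 IMPLIES 1) AND (1 IMPLIES NOT 1))) -> 0
  row 28 [11100]: ((0 AND (1 AND 0)) OR ((1 IMPLIES 0) AND (1 IMPLIES NOT 1))) -> 0
  row 29 [11101]: ((0 AND (1 AND 1)) OR ((1 IMPLIES 1) AND (1 IMPLIES NOT 1))) -> 0
  row 30 [11110]: ((1 AND (1 AND 0)) OR ((1 IMPLIES 0) AND (1 IMPLIES NOT 1))) -> 0
  row 31 [11111]: ((1 AND (1 AND 1)) OR ((1 IMPLIES 1) AND (1 IMPLIES NOT 1))) -> 1
Full result column, 4 rows per line (a,b,c fixed per line; d,e runs 00..11 left to right):
  rows 0-3 [a,b,c=000]: 1111  = hex F
  rows 4-7 [a,b,c=001]: 1111  = hex F
  rows 8-11 [a,b,c=010]: 1111  = hex F
  rows 12-15 [a,b,c=011]: 1111  = hex F
  rows 16-19 [a,b,c=100]: 0000  = hex 0
  rows 20-23 [a,b,c=101]: 0001  = hex 1
  rows 24-27 [a,b,c=110]: 0000  = hex 0
  rows 28-31 [a,b,c=111]: 0001  = hex 1
Output column (row 0 .. row 31) = 11111111111111110000000100000001
Output column grouped in 4s = 1111 1111 1111 1111 0000 0001 0000 0001 = 0xFFFF0101
Convert to decimal digit by digit (value = value*16 + digit):
  F -> 15
  15*16 + 15 (F) = 255
  255*16 + 15 (F) = 4095
  4095*16 + 15 (F) = 65535
  65535*16 + 0 = 1048560
  1048560*16 + 1 = 16776961
  16776961*16 + 0 = 268431376
  268431376*16 + 1 = 4294902017
Decimal = 4294902017

4294902017


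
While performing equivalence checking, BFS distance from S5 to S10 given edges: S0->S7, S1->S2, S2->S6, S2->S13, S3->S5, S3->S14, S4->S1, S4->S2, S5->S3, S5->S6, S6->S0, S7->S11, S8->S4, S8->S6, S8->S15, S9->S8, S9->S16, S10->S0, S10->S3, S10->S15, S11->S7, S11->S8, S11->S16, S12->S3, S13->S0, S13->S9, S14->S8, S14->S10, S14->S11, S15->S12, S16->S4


BFS layer-by-layer from S5:
  dist 0: {S5}
  dist 1: {S3, S6}
  dist 2: {S0, S14}
  dist 3: {S7, S8, S10, S11}
  -> S10 reached at distance 3
Shortest path length = 3

3


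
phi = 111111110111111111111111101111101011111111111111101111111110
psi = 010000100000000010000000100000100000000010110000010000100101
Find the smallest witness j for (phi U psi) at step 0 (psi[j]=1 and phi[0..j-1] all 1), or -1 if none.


(phi U psi) at 0: need smallest j with psi[j]=1 and phi[i]=1 for all i in [0,j).
Scan from step 0:
  step 0: phi=1, psi=0 -> continue
  step 1: psi=1 and phi held for [0,1) -> witness found
Witness step = 1

1


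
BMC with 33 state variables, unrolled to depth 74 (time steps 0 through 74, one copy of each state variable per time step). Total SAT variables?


BMC unrolls to depth k, creating one copy of each state var for steps 0..k.
Step count = 74 + 1 = 75 (steps 0 through 74)
Vars per step = 33
Total = 33 * 75 = 2475

2475


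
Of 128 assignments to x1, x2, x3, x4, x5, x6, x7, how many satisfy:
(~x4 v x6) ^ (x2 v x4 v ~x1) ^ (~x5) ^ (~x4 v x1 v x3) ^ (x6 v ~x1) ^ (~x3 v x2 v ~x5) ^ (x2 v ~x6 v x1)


CNF with 7 clauses over 7 vars (128 assignments).
An assignment satisfies CNF iff every clause has >=1 true literal.
Check each row (bits = x1,x2,x3,x4,x5,x6,x7; clause T/F shown):
  row 0 [0000000]: clauses=TTTTTTT -> 1
  row 1 [0000001]: clauses=TTTTTTT -> 1
  row 2 [0000010]: clauses=TTTTTTF -> 0
  row 3 [0000011]: clauses=TTTTTTF -> 0
  row 4 [0000100]: clauses=TTFTTTT -> 0
  (every remaining row is evaluated the same way; all 128 results are listed next)
Full result column, 8 rows per line (x1,x2,x3,x4 fixed per line; x5,x6,x7 runs 000..111 left to right):
  rows 0-7 [x1,x2,x3,x4=0000]: 11000000  (ones: 2)
  rows 8-15 [x1,x2,x3,x4=0001]: 00000000  (ones: 0)
  rows 16-23 [x1,x2,x3,x4=0010]: 11000000  (ones: 2)
  rows 24-31 [x1,x2,x3,x4=0011]: 00000000  (ones: 0)
  rows 32-39 [x1,x2,x3,x4=0100]: 11110000  (ones: 4)
  rows 40-47 [x1,x2,x3,x4=0101]: 00000000  (ones: 0)
  rows 48-55 [x1,x2,x3,x4=0110]: 11110000  (ones: 4)
  rows 56-63 [x1,x2,x3,x4=0111]: 00110000  (ones: 2)
  rows 64-71 [x1,x2,x3,x4=1000]: 00000000  (ones: 0)
  rows 72-79 [x1,x2,x3,x4=1001]: 00110000  (ones: 2)
  rows 80-87 [x1,x2,x3,x4=1010]: 00000000  (ones: 0)
  rows 88-95 [x1,x2,x3,x4=1011]: 00110000  (ones: 2)
  rows 96-103 [x1,x2,x3,x4=1100]: 00110000  (ones: 2)
  rows 104-111 [x1,x2,x3,x4=1101]: 00110000  (ones: 2)
  rows 112-119 [x1,x2,x3,x4=1110]: 00110000  (ones: 2)
  rows 120-127 [x1,x2,x3,x4=1111]: 00110000  (ones: 2)
Satisfying assignments = 2+0+2+0+4+0+4+2+0+2+0+2+2+2+2+2 = 26

26


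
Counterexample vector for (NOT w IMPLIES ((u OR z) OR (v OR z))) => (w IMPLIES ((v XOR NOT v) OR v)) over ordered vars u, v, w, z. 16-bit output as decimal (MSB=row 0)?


F1 = (NOT w IMPLIES ((u OR z) OR (v OR z)))
F2 = (w IMPLIES ((v XOR NOT v) OR v))
Counterexample to F1=>F2 is where F1=1 and F2=0.
Evaluate each row (bits = u,v,w,z, MSB first):
  row 0 [0000]: F1=0 F2=1 -> F1&~F2 -> 0
  row 1 [0001]: F1=1 F2=1 -> F1&~F2 -> 0
  row 2 [0010]: F1=1 F2=1 -> F1&~F2 -> 0
  row 3 [0011]: F1=1 F2=1 -> F1&~F2 -> 0
  row 4 [0100]: F1=1 F2=1 -> F1&~F2 -> 0
  row 5 [0101]: F1=1 F2=1 -> F1&~F2 -> 0
  row 6 [0110]: F1=1 F2=1 -> F1&~F2 -> 0
  row 7 [0111]: F1=1 F2=1 -> F1&~F2 -> 0
  row 8 [1000]: F1=1 F2=1 -> F1&~F2 -> 0
  row 9 [1001]: F1=1 F2=1 -> F1&~F2 -> 0
  row 10 [1010]: F1=1 F2=1 -> F1&~F2 -> 0
  row 11 [1011]: F1=1 F2=1 -> F1&~F2 -> 0
  row 12 [1100]: F1=1 F2=1 -> F1&~F2 -> 0
  row 13 [1101]: F1=1 F2=1 -> F1&~F2 -> 0
  row 14 [1110]: F1=1 F2=1 -> F1&~F2 -> 0
  row 15 [1111]: F1=1 F2=1 -> F1&~F2 -> 0
Full result column, 4 rows per line (u,v fixed per line; w,z runs 00..11 left to right):
  rows 0-3 [u,v=00]: 0000  = hex 0
  rows 4-7 [u,v=01]: 0000  = hex 0
  rows 8-11 [u,v=10]: 0000  = hex 0
  rows 12-15 [u,v=11]: 0000  = hex 0
Counterexample vector (row 0 .. row 15) = 0000000000000000
Output column grouped in 4s = 0000 0000 0000 0000 = 0x0000
Convert to decimal digit by digit (value = value*16 + digit):
  0 -> 0
  0*16 + 0 = 0
  0*16 + 0 = 0
  0*16 + 0 = 0
Decimal = 0

0


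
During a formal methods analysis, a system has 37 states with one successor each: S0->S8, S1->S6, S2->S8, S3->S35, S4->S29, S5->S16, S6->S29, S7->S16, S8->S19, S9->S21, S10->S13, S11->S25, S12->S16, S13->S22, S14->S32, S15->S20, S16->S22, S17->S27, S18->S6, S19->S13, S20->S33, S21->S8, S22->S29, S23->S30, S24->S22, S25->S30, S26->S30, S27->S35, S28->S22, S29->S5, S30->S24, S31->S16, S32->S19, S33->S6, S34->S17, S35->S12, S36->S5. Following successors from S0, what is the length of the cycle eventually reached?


Trace from S0 until a state repeats:
  S0 -> S8 -> S19 -> S13 -> S22 -> S29 -> S5 -> S16 -> S22
S22 first seen at step 4, revisited at step 8.
Cycle length = 8 - 4 = 4

4


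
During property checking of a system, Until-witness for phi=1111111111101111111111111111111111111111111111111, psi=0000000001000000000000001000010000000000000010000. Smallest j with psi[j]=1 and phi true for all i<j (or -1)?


(phi U psi) at 0: need smallest j with psi[j]=1 and phi[i]=1 for all i in [0,j).
Scan from step 0:
  step 0: phi=1, psi=0 -> continue
  step 1: phi=1, psi=0 -> continue
  step 2: phi=1, psi=0 -> continue
  step 3: phi=1, psi=0 -> continue
  step 9: psi=1 and phi held for [0,9) -> witness found
Witness step = 9

9


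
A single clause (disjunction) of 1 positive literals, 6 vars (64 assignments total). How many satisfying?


Step 1: Total=2^6=64
Step 2: Unsat when all 1 false: 2^5=32
Step 3: Sat=64-32=32

32


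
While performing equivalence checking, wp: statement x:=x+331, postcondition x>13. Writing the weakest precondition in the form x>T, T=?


Formula: wp(x:=E, P) = P[E/x] (substitute E for x in postcondition)
Step 1: Postcondition: x>13
Step 2: Substitute x+331 for x: x+331>13
Step 3: Solve for x: x > 13-331 = -318

-318


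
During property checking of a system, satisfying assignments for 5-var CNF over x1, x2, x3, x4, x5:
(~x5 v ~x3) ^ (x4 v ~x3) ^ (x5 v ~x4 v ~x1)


CNF with 3 clauses over 5 vars (32 assignments).
An assignment satisfies CNF iff every clause has >=1 true literal.
Check each row (bits = x1,x2,x3,x4,x5; clause T/F shown):
  row 0 [00000]: clauses=TTT -> 1
  row 1 [00001]: clauses=TTT -> 1
  row 2 [00010]: clauses=TTT -> 1
  row 3 [00011]: clauses=TTT -> 1
  row 4 [00100]: clauses=TFT -> 0
  row 5 [00101]: clauses=FFT -> 0
  row 6 [00110]: clauses=TTT -> 1
  row 7 [00111]: clauses=FTT -> 0
  row 8 [01000]: clauses=TTT -> 1
  row 9 [01001]: clauses=TTT -> 1
  row 10 [01010]: clauses=TTT -> 1
  row 11 [01011]: clauses=TTT -> 1
  row 12 [01100]: clauses=TFT -> 0
  row 13 [01101]: clauses=FFT -> 0
  row 14 [01110]: clauses=TTT -> 1
  row 15 [01111]: clauses=FTT -> 0
  row 16 [10000]: clauses=TTT -> 1
  row 17 [10001]: clauses=TTT -> 1
  row 18 [10010]: clauses=TTF -> 0
  row 19 [10011]: clauses=TTT -> 1
  row 20 [10100]: clauses=TFT -> 0
  row 21 [10101]: clauses=FFT -> 0
  row 22 [10110]: clauses=TTF -> 0
  row 23 [10111]: clauses=FTT -> 0
  row 24 [11000]: clauses=TTT -> 1
  row 25 [11001]: clauses=TTT -> 1
  row 26 [11010]: clauses=TTF -> 0
  row 27 [11011]: clauses=TTT -> 1
  row 28 [11100]: clauses=TFT -> 0
  row 29 [11101]: clauses=FFT -> 0
  row 30 [11110]: clauses=TTF -> 0
  row 31 [11111]: clauses=FTT -> 0
Full result column, 8 rows per line (x1,x2 fixed per line; x3,x4,x5 runs 000..111 left to right):
  rows 0-7 [x1,x2=00]: 11110010  (ones: 5)
  rows 8-15 [x1,x2=01]: 11110010  (ones: 5)
  rows 16-23 [x1,x2=10]: 11010000  (ones: 3)
  rows 24-31 [x1,x2=11]: 11010000  (ones: 3)
Satisfying assignments = 5+5+3+3 = 16

16


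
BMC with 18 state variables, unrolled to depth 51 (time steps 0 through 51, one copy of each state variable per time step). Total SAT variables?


BMC unrolls to depth k, creating one copy of each state var for steps 0..k.
Step count = 51 + 1 = 52 (steps 0 through 51)
Vars per step = 18
Total = 18 * 52 = 936

936


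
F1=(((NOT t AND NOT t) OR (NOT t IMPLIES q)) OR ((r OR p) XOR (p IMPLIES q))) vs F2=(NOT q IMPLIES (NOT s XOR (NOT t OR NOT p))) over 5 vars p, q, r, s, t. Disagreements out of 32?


F1 = (((NOT t AND NOT t) OR (NOT t IMPLIES q)) OR ((r OR p) XOR (p IMPLIES q)))
F2 = (NOT q IMPLIES (NOT s XOR (NOT t OR NOT p)))
Evaluate both on each of 32 rows (bits = p,q,r,s,t):
  row 0 [00000]: F1=1 F2=0 (differ) -> 1
  row 1 [00001]: F1=1 F2=0 (differ) -> 1
  row 2 [00010]: F1=1 F2=1 -> 0
  row 3 [00011]: F1=1 F2=1 -> 0
  row 4 [00100]: F1=1 F2=0 (differ) -> 1
  row 5 [00101]: F1=1 F2=0 (differ) -> 1
  row 6 [00110]: F1=1 F2=1 -> 0
  row 7 [00111]: F1=1 F2=1 -> 0
  row 8 [01000]: F1=1 F2=1 -> 0
  row 9 [01001]: F1=1 F2=1 -> 0
  row 10 [01010]: F1=1 F2=1 -> 0
  row 11 [01011]: F1=1 F2=1 -> 0
  row 12 [01100]: F1=1 F2=1 -> 0
  row 13 [01101]: F1=1 F2=1 -> 0
  row 14 [01110]: F1=1 F2=1 -> 0
  row 15 [01111]: F1=1 F2=1 -> 0
  row 16 [10000]: F1=1 F2=0 (differ) -> 1
  row 17 [10001]: F1=1 F2=1 -> 0
  row 18 [10010]: F1=1 F2=1 -> 0
  row 19 [10011]: F1=1 F2=0 (differ) -> 1
  row 20 [10100]: F1=1 F2=0 (differ) -> 1
  row 21 [10101]: F1=1 F2=1 -> 0
  row 22 [10110]: F1=1 F2=1 -> 0
  row 23 [10111]: F1=1 F2=0 (differ) -> 1
  row 24 [11000]: F1=1 F2=1 -> 0
  row 25 [11001]: F1=1 F2=1 -> 0
  row 26 [11010]: F1=1 F2=1 -> 0
  row 27 [11011]: F1=1 F2=1 -> 0
  row 28 [11100]: F1=1 F2=1 -> 0
  row 29 [11101]: F1=1 F2=1 -> 0
  row 30 [11110]: F1=1 F2=1 -> 0
  row 31 [11111]: F1=1 F2=1 -> 0
Full result column, 8 rows per line (p,q fixed per line; r,s,t runs 000..111 left to right):
  rows 0-7 [p,q=00]: 11001100  (ones: 4)
  rows 8-15 [p,q=01]: 00000000  (ones: 0)
  rows 16-23 [p,q=10]: 10011001  (ones: 4)
  rows 24-31 [p,q=11]: 00000000  (ones: 0)
Disagreements = 4+0+4+0 = 8

8


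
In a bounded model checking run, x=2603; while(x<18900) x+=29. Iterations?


Step 1: x goes from 2603 toward 18900 by 29; the body runs while x<18900, so iterations = ceil((bound-start)/step)
Step 2: Distance=16297
Step 3: ceil(16297/29)=562

562


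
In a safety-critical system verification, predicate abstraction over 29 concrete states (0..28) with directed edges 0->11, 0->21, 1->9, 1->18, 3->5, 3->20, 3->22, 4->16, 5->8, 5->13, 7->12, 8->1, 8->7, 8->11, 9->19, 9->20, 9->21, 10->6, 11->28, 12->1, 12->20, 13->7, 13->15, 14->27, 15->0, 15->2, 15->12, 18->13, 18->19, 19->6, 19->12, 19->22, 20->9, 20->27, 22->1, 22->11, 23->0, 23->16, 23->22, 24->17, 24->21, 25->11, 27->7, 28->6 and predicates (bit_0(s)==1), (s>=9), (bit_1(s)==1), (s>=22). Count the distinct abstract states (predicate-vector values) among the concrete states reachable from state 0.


BFS from 0:
Concrete reachable: {0, 6, 11, 21, 28}
Abstract via predicates (bit_0(s)==1), (s>=9), (bit_1(s)==1), (s>=22):
  (0,0,0,0) <- {0}
  (0,0,1,0) <- {6}
  (0,1,0,1) <- {28}
  (1,1,0,0) <- {21}
  (1,1,1,0) <- {11}
Distinct abstract states = 5

5


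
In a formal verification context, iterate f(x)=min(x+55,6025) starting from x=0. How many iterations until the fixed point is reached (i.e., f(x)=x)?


Step 1: x=0, cap=6025, increment=55
Step 2: x grows by 55 each step until capped at 6025; fixed point is x=6025
Step 3: iterations = ceil(6025/55) = 110

110


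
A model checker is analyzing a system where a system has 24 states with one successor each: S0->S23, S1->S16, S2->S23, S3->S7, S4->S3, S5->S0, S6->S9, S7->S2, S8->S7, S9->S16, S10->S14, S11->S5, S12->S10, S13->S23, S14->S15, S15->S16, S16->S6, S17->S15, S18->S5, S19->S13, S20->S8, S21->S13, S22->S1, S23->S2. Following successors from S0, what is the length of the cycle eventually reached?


Trace from S0 until a state repeats:
  S0 -> S23 -> S2 -> S23
S23 first seen at step 1, revisited at step 3.
Cycle length = 3 - 1 = 2

2


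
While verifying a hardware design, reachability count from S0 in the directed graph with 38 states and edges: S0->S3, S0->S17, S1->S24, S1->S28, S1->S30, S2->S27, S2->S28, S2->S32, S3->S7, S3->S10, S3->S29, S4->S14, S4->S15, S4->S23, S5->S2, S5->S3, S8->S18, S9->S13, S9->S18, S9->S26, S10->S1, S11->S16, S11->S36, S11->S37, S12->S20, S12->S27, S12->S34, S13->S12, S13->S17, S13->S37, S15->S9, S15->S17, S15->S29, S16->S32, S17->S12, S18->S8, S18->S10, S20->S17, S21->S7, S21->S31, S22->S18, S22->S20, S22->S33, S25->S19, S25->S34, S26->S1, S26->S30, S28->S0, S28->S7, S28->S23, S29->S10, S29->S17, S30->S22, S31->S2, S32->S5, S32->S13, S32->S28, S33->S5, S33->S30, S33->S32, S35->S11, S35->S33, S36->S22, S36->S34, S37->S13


BFS from S0:
  layer 0: {S0}
  layer 1: {S3, S17}
  layer 2: {S7, S10, S12, S29}
  layer 3: {S1, S20, S27, S34}
  layer 4: {S24, S28, S30}
  layer 5: {S22, S23}
  layer 6: {S18, S33}
  layer 7: {S5, S8, S32}
  layer 8: {S2, S13}
  layer 9: {S37}
Reachable set: {S0, S1, S2, S3, S5, S7, S8, S10, S12, S13, S17, S18, S20, S22, S23, S24, S27, S28, S29, S30, S32, S33, S34, S37}
Count = 24

24


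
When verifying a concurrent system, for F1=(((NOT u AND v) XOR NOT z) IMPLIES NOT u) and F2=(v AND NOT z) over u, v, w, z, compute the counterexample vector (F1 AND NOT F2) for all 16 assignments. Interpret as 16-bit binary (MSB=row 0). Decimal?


F1 = (((NOT u AND v) XOR NOT z) IMPLIES NOT u)
F2 = (v AND NOT z)
Counterexample to F1=>F2 is where F1=1 and F2=0.
Evaluate each row (bits = u,v,w,z, MSB first):
  row 0 [0000]: F1=1 F2=0 -> F1&~F2 -> 1
  row 1 [0001]: F1=1 F2=0 -> F1&~F2 -> 1
  row 2 [0010]: F1=1 F2=0 -> F1&~F2 -> 1
  row 3 [0011]: F1=1 F2=0 -> F1&~F2 -> 1
  row 4 [0100]: F1=1 F2=1 -> F1&~F2 -> 0
  row 5 [0101]: F1=1 F2=0 -> F1&~F2 -> 1
  row 6 [0110]: F1=1 F2=1 -> F1&~F2 -> 0
  row 7 [0111]: F1=1 F2=0 -> F1&~F2 -> 1
  row 8 [1000]: F1=0 F2=0 -> F1&~F2 -> 0
  row 9 [1001]: F1=1 F2=0 -> F1&~F2 -> 1
  row 10 [1010]: F1=0 F2=0 -> F1&~F2 -> 0
  row 11 [1011]: F1=1 F2=0 -> F1&~F2 -> 1
  row 12 [1100]: F1=0 F2=1 -> F1&~F2 -> 0
  row 13 [1101]: F1=1 F2=0 -> F1&~F2 -> 1
  row 14 [1110]: F1=0 F2=1 -> F1&~F2 -> 0
  row 15 [1111]: F1=1 F2=0 -> F1&~F2 -> 1
Full result column, 4 rows per line (u,v fixed per line; w,z runs 00..11 left to right):
  rows 0-3 [u,v=00]: 1111  = hex F
  rows 4-7 [u,v=01]: 0101  = hex 5
  rows 8-11 [u,v=10]: 0101  = hex 5
  rows 12-15 [u,v=11]: 0101  = hex 5
Counterexample vector (row 0 .. row 15) = 1111010101010101
Output column grouped in 4s = 1111 0101 0101 0101 = 0xF555
Convert to decimal digit by digit (value = value*16 + digit):
  F -> 15
  15*16 + 5 = 245
  245*16 + 5 = 3925
  3925*16 + 5 = 62805
Decimal = 62805

62805


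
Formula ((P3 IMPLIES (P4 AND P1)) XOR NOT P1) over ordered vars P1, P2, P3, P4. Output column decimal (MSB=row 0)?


Formula: ((P3 IMPLIES (P4 AND P1)) XOR NOT P1) over P1, P2, P3, P4 (16 rows)
Evaluate each row (bits = P1,P2,P3,P4, MSB first):
  row 0 [0000]: ((0 IMPLIES (0 AND 0)) XOR NOT 0) -> 0
  row 1 [0001]: ((0 IMPLIES (1 AND 0)) XOR NOT 0) -> 0
  row 2 [0010]: ((1 IMPLIES (0 AND 0)) XOR NOT 0) -> 1
  row 3 [0011]: ((1 IMPLIES (1 AND 0)) XOR NOT 0) -> 1
  row 4 [0100]: ((0 IMPLIES (0 AND 0)) XOR NOT 0) -> 0
  row 5 [0101]: ((0 IMPLIES (1 AND 0)) XOR NOT 0) -> 0
  row 6 [0110]: ((1 IMPLIES (0 AND 0)) XOR NOT 0) -> 1
  row 7 [0111]: ((1 IMPLIES (1 AND 0)) XOR NOT 0) -> 1
  row 8 [1000]: ((0 IMPLIES (0 AND 1)) XOR NOT 1) -> 1
  row 9 [1001]: ((0 IMPLIES (1 AND 1)) XOR NOT 1) -> 1
  row 10 [1010]: ((1 IMPLIES (0 AND 1)) XOR NOT 1) -> 0
  row 11 [1011]: ((1 IMPLIES (1 AND 1)) XOR NOT 1) -> 1
  row 12 [1100]: ((0 IMPLIES (0 AND 1)) XOR NOT 1) -> 1
  row 13 [1101]: ((0 IMPLIES (1 AND 1)) XOR NOT 1) -> 1
  row 14 [1110]: ((1 IMPLIES (0 AND 1)) XOR NOT 1) -> 0
  row 15 [1111]: ((1 IMPLIES (1 AND 1)) XOR NOT 1) -> 1
Full result column, 4 rows per line (P1,P2 fixed per line; P3,P4 runs 00..11 left to right):
  rows 0-3 [P1,P2=00]: 0011  = hex 3
  rows 4-7 [P1,P2=01]: 0011  = hex 3
  rows 8-11 [P1,P2=10]: 1101  = hex D
  rows 12-15 [P1,P2=11]: 1101  = hex D
Output column (row 0 .. row 15) = 0011001111011101
Output column grouped in 4s = 0011 0011 1101 1101 = 0x33DD
Convert to decimal digit by digit (value = value*16 + digit):
  3 -> 3
  3*16 + 3 = 51
  51*16 + 13 (D) = 829
  829*16 + 13 (D) = 13277
Decimal = 13277

13277


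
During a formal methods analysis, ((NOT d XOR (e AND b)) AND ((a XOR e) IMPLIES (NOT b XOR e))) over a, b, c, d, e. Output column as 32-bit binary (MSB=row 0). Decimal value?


Formula: ((NOT d XOR (e AND b)) AND ((a XOR e) IMPLIES (NOT b XOR e))) over a, b, c, d, e (32 rows)
Evaluate each row (bits = a,b,c,d,e, MSB first):
  row 0 [00000]: ((NOT 0 XOR (0 AND 0)) AND ((0 XOR 0) IMPLIES (NOT 0 XOR 0))) -> 1
  row 1 [00001]: ((NOT 0 XOR (1 AND 0)) AND ((0 XOR 1) IMPLIES (NOT 0 XOR 1))) -> 0
  row 2 [00010]: ((NOT 1 XOR (0 AND 0)) AND ((0 XOR 0) IMPLIES (NOT 0 XOR 0))) -> 0
  row 3 [00011]: ((NOT 1 XOR (1 AND 0)) AND ((0 XOR 1) IMPLIES (NOT 0 XOR 1))) -> 0
  row 4 [00100]: ((NOT 0 XOR (0 AND 0)) AND ((0 XOR 0) IMPLIES (NOT 0 XOR 0))) -> 1
  row 5 [00101]: ((NOT 0 XOR (1 AND 0)) AND ((0 XOR 1) IMPLIES (NOT 0 XOR 1))) -> 0
  row 6 [00110]: ((NOT 1 XOR (0 AND 0)) AND ((0 XOR 0) IMPLIES (NOT 0 XOR 0))) -> 0
  row 7 [00111]: ((NOT 1 XOR (1 AND 0)) AND ((0 XOR 1) IMPLIES (NOT 0 XOR 1))) -> 0
  row 8 [01000]: ((NOT 0 XOR (0 AND 1)) AND ((0 XOR 0) IMPLIES (NOT 1 XOR 0))) -> 1
  row 9 [01001]: ((NOT 0 XOR (1 AND 1)) AND ((0 XOR 1) IMPLIES (NOT 1 XOR 1))) -> 0
  row 10 [01010]: ((NOT 1 XOR (0 AND 1)) AND ((0 XOR 0) IMPLIES (NOT 1 XOR 0))) -> 0
  row 11 [01011]: ((NOT 1 XOR (1 AND 1)) AND ((0 XOR 1) IMPLIES (NOT 1 XOR 1))) -> 1
  row 12 [01100]: ((NOT 0 XOR (0 AND 1)) AND ((0 XOR 0) IMPLIES (NOT 1 XOR 0))) -> 1
  row 13 [01101]: ((NOT 0 XOR (1 AND 1)) AND ((0 XOR 1) IMPLIES (NOT 1 XOR 1))) -> 0
  row 14 [01110]: ((NOT 1 XOR (0 AND 1)) AND ((0 XOR 0) IMPLIES (NOT 1 XOR 0))) -> 0
  row 15 [01111]: ((NOT 1 XOR (1 AND 1)) AND ((0 XOR 1) IMPLIES (NOT 1 XOR 1))) -> 1
  row 16 [10000]: ((NOT 0 XOR (0 AND 0)) AND ((1 XOR 0) IMPLIES (NOT 0 XOR 0))) -> 1
  row 17 [10001]: ((NOT 0 XOR (1 AND 0)) AND ((1 XOR 1) IMPLIES (NOT 0 XOR 1))) -> 1
  row 18 [10010]: ((NOT 1 XOR (0 AND 0)) AND ((1 XOR 0) IMPLIES (NOT 0 XOR 0))) -> 0
  row 19 [10011]: ((NOT 1 XOR (1 AND 0)) AND ((1 XOR 1) IMPLIES (NOT 0 XOR 1))) -> 0
  row 20 [10100]: ((NOT 0 XOR (0 AND 0)) AND ((1 XOR 0) IMPLIES (NOT 0 XOR 0))) -> 1
  row 21 [10101]: ((NOT 0 XOR (1 AND 0)) AND ((1 XOR 1) IMPLIES (NOT 0 XOR 1))) -> 1
  row 22 [10110]: ((NOT 1 XOR (0 AND 0)) AND ((1 XOR 0) IMPLIES (NOT 0 XOR 0))) -> 0
  row 23 [10111]: ((NOT 1 XOR (1 AND 0)) AND ((1 XOR 1) IMPLIES (NOT 0 XOR 1))) -> 0
  row 24 [11000]: ((NOT 0 XOR (0 AND 1)) AND ((1 XOR 0) IMPLIES (NOT 1 XOR 0))) -> 0
  row 25 [11001]: ((NOT 0 XOR (1 AND 1)) AND ((1 XOR 1) IMPLIES (NOT 1 XOR 1))) -> 0
  row 26 [11010]: ((NOT 1 XOR (0 AND 1)) AND ((1 XOR 0) IMPLIES (NOT 1 XOR 0))) -> 0
  row 27 [11011]: ((NOT 1 XOR (1 AND 1)) AND ((1 XOR 1) IMPLIES (NOT 1 XOR 1))) -> 1
  row 28 [11100]: ((NOT 0 XOR (0 AND 1)) AND ((1 XOR 0) IMPLIES (NOT 1 XOR 0))) -> 0
  row 29 [11101]: ((NOT 0 XOR (1 AND 1)) AND ((1 XOR 1) IMPLIES (NOT 1 XOR 1))) -> 0
  row 30 [11110]: ((NOT 1 XOR (0 AND 1)) AND ((1 XOR 0) IMPLIES (NOT 1 XOR 0))) -> 0
  row 31 [11111]: ((NOT 1 XOR (1 AND 1)) AND ((1 XOR 1) IMPLIES (NOT 1 XOR 1))) -> 1
Full result column, 4 rows per line (a,b,c fixed per line; d,e runs 00..11 left to right):
  rows 0-3 [a,b,c=000]: 1000  = hex 8
  rows 4-7 [a,b,c=001]: 1000  = hex 8
  rows 8-11 [a,b,c=010]: 1001  = hex 9
  rows 12-15 [a,b,c=011]: 1001  = hex 9
  rows 16-19 [a,b,c=100]: 1100  = hex C
  rows 20-23 [a,b,c=101]: 1100  = hex C
  rows 24-27 [a,b,c=110]: 0001  = hex 1
  rows 28-31 [a,b,c=111]: 0001  = hex 1
Output column (row 0 .. row 31) = 10001000100110011100110000010001
Output column grouped in 4s = 1000 1000 1001 1001 1100 1100 0001 0001 = 0x8899CC11
Convert to decimal digit by digit (value = value*16 + digit):
  8 -> 8
  8*16 + 8 = 136
  136*16 + 9 = 2185
  2185*16 + 9 = 34969
  34969*16 + 12 (C) = 559516
  559516*16 + 12 (C) = 8952268
  8952268*16 + 1 = 143236289
  143236289*16 + 1 = 2291780625
Decimal = 2291780625

2291780625


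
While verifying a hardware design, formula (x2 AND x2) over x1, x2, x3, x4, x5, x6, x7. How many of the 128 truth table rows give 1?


Formula: (x2 AND x2) over 7 vars (128 rows)
Evaluate each row (x1, x2, x3, x4, x5, x6, x7 as bits, MSB first):
  row 0 [0000000]: (0 AND 0) -> 0
  row 1 [0000001]: (0 AND 0) -> 0
  row 2 [0000010]: (0 AND 0) -> 0
  row 3 [0000011]: (0 AND 0) -> 0
  row 4 [0000100]: (0 AND 0) -> 0
  (every remaining row is evaluated the same way; all 128 results are listed next)
Full result column, 8 rows per line (x1,x2,x3,x4 fixed per line; x5,x6,x7 runs 000..111 left to right):
  rows 0-7 [x1,x2,x3,x4=0000]: 00000000  (ones: 0)
  rows 8-15 [x1,x2,x3,x4=0001]: 00000000  (ones: 0)
  rows 16-23 [x1,x2,x3,x4=0010]: 00000000  (ones: 0)
  rows 24-31 [x1,x2,x3,x4=0011]: 00000000  (ones: 0)
  rows 32-39 [x1,x2,x3,x4=0100]: 11111111  (ones: 8)
  rows 40-47 [x1,x2,x3,x4=0101]: 11111111  (ones: 8)
  rows 48-55 [x1,x2,x3,x4=0110]: 11111111  (ones: 8)
  rows 56-63 [x1,x2,x3,x4=0111]: 11111111  (ones: 8)
  rows 64-71 [x1,x2,x3,x4=1000]: 00000000  (ones: 0)
  rows 72-79 [x1,x2,x3,x4=1001]: 00000000  (ones: 0)
  rows 80-87 [x1,x2,x3,x4=1010]: 00000000  (ones: 0)
  rows 88-95 [x1,x2,x3,x4=1011]: 00000000  (ones: 0)
  rows 96-103 [x1,x2,x3,x4=1100]: 11111111  (ones: 8)
  rows 104-111 [x1,x2,x3,x4=1101]: 11111111  (ones: 8)
  rows 112-119 [x1,x2,x3,x4=1110]: 11111111  (ones: 8)
  rows 120-127 [x1,x2,x3,x4=1111]: 11111111  (ones: 8)
Count of 1-rows = 0+0+0+0+8+8+8+8+0+0+0+0+8+8+8+8 = 64

64


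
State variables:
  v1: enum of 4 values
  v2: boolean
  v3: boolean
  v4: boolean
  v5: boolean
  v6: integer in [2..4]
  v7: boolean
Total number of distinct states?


State space = product of domain sizes of all variables.
Domain sizes:
  v1 (enum of 4 values): 4
  v2 (boolean): 2
  v3 (boolean): 2
  v4 (boolean): 2
  v5 (boolean): 2
  v6 (integer in [2..4]): 3
  v7 (boolean): 2
Product = 4 * 2 * 2 * 2 * 2 * 3 * 2 = 384

384


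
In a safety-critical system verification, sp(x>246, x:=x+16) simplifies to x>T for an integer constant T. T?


Formula: sp(P, x:=E) = exists old_x. (x = E[old_x/x]) AND P[old_x/x] (old_x is the value of x before the assignment; eliminate old_x by solving x = E[old_x/x] for old_x)
Step 1: Precondition P: x>246, i.e. old_x > 246
Step 2: Assignment gives x = old_x + 16, so old_x = x - 16
Step 3: Substitute into P: x - 16 > 246
Step 4: Simplify: x > 246+16 = 262

262


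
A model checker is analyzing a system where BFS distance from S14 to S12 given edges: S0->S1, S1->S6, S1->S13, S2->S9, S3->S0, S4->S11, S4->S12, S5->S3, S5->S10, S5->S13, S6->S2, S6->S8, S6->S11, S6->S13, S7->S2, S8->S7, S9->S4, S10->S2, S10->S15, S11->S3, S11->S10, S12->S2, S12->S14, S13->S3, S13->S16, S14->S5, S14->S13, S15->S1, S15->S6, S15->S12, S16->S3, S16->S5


BFS layer-by-layer from S14:
  dist 0: {S14}
  dist 1: {S5, S13}
  dist 2: {S3, S10, S16}
  dist 3: {S0, S2, S15}
  dist 4: {S1, S6, S9, S12}
  -> S12 reached at distance 4
Shortest path length = 4

4


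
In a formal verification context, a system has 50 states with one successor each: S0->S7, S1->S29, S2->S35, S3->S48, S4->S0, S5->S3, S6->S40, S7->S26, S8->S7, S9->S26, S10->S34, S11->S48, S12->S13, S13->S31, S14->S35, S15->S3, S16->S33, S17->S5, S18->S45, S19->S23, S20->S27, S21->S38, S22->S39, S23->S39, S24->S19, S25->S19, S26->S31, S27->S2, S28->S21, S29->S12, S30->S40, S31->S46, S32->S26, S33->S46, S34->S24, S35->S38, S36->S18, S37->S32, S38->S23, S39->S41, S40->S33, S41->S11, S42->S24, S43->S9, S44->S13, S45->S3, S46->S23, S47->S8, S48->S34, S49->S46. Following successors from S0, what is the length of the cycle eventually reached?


Trace from S0 until a state repeats:
  S0 -> S7 -> S26 -> S31 -> S46 -> S23 -> S39 -> S41 -> S11 -> S48 -> S34 -> S24 -> S19 -> S23
S23 first seen at step 5, revisited at step 13.
Cycle length = 13 - 5 = 8

8


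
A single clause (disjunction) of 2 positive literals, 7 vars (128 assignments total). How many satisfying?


Step 1: Total=2^7=128
Step 2: Unsat when all 2 false: 2^5=32
Step 3: Sat=128-32=96

96


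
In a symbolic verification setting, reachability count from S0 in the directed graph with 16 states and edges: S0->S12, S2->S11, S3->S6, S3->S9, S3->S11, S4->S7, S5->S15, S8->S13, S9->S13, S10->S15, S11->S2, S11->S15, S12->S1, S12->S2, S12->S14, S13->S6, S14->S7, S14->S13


BFS from S0:
  layer 0: {S0}
  layer 1: {S12}
  layer 2: {S1, S2, S14}
  layer 3: {S7, S11, S13}
  layer 4: {S6, S15}
Reachable set: {S0, S1, S2, S6, S7, S11, S12, S13, S14, S15}
Count = 10

10


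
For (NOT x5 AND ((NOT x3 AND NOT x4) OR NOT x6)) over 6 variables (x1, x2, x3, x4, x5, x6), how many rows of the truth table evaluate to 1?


Formula: (NOT x5 AND ((NOT x3 AND NOT x4) OR NOT x6)) over 6 vars (64 rows)
Evaluate each row (x1, x2, x3, x4, x5, x6 as bits, MSB first):
  row 0 [000000]: (NOT 0 AND ((NOT 0 AND NOT 0) OR NOT 0)) -> 1
  row 1 [000001]: (NOT 0 AND ((NOT 0 AND NOT 0) OR NOT 1)) -> 1
  row 2 [000010]: (NOT 1 AND ((NOT 0 AND NOT 0) OR NOT 0)) -> 0
  row 3 [000011]: (NOT 1 AND ((NOT 0 AND NOT 0) OR NOT 1)) -> 0
  row 4 [000100]: (NOT 0 AND ((NOT 0 AND NOT 1) OR NOT 0)) -> 1
  (every remaining row is evaluated the same way; all 64 results are listed next)
Full result column, 8 rows per line (x1,x2,x3 fixed per line; x4,x5,x6 runs 000..111 left to right):
  rows 0-7 [x1,x2,x3=000]: 11001000  (ones: 3)
  rows 8-15 [x1,x2,x3=001]: 10001000  (ones: 2)
  rows 16-23 [x1,x2,x3=010]: 11001000  (ones: 3)
  rows 24-31 [x1,x2,x3=011]: 10001000  (ones: 2)
  rows 32-39 [x1,x2,x3=100]: 11001000  (ones: 3)
  rows 40-47 [x1,x2,x3=101]: 10001000  (ones: 2)
  rows 48-55 [x1,x2,x3=110]: 11001000  (ones: 3)
  rows 56-63 [x1,x2,x3=111]: 10001000  (ones: 2)
Count of 1-rows = 3+2+3+2+3+2+3+2 = 20

20


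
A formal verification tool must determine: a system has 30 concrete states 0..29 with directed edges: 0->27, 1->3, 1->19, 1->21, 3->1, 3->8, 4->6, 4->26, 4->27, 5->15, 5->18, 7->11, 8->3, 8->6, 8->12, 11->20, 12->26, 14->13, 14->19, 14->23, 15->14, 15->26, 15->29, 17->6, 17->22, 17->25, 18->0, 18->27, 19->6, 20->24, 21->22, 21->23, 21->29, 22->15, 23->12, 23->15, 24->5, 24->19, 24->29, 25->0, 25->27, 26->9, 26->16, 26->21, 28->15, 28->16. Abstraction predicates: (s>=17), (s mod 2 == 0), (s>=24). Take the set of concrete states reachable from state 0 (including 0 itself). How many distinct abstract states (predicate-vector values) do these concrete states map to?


BFS from 0:
Concrete reachable: {0, 27}
Abstract via predicates (s>=17), (s mod 2 == 0), (s>=24):
  (0,1,0) <- {0}
  (1,0,1) <- {27}
Distinct abstract states = 2

2
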